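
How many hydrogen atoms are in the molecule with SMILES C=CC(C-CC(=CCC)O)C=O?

16

Hydrogens are implicit in SMILES; fill each atom to its normal valence:
  4 × C: 2 H each → 8
  4 × C: 1 H each → 4
  1 × C: 3 H
  1 × C: no H
  1 × O: 1 H
  1 × O: no H
  Total hydrogens = 16.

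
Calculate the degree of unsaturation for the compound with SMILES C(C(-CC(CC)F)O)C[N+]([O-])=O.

1

Molecular formula from the SMILES: C7H14FNO3.
DoU = (2C + 2 + N − H − X)/2 = (2·7 + 2 + 1 − 14 − 1)/2 = 2/2 = 1.
(Structurally: 0 ring(s) + 1 π bond(s) = 1.)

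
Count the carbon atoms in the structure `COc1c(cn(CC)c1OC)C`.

The symbol for carbon appears 9 times in the SMILES. Lowercase c denotes aromatic carbon and counts toward C.

9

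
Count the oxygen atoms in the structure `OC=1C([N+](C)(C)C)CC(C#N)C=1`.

The symbol for oxygen appears 1 time in the SMILES.

1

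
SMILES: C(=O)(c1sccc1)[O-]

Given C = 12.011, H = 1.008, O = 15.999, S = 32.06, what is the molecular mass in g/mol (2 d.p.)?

Molecular formula: C5H3O2S-.
M = 5×12.011 + 3×1.008 + 2×15.999 + 1×32.06 = 127.14 g/mol.

127.14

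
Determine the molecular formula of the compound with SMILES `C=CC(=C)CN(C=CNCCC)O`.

C10H18N2O

Heavy atoms from the SMILES: 10 C, 2 N, 1 O.
Implicit hydrogens by atom environment:
  5 × C: 2 H each → 10
  3 × C: 1 H each → 3
  1 × C: 3 H
  1 × C: no H
  1 × N: 1 H
  1 × N: no H
  1 × O: 1 H
  Total hydrogens = 18.
Molecular formula: C10H18N2O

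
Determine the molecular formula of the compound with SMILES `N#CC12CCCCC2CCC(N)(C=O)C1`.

Heavy atoms from the SMILES: 12 C, 2 N, 1 O.
Implicit hydrogens by atom environment:
  7 × C: 2 H each → 14
  3 × C: no H
  2 × C: 1 H each → 2
  1 × N: 2 H
  1 × N: no H
  1 × O: no H
  Total hydrogens = 18.
Molecular formula: C12H18N2O

C12H18N2O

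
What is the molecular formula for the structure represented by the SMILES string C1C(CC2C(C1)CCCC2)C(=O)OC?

Heavy atoms from the SMILES: 12 C, 2 O.
Implicit hydrogens by atom environment:
  7 × C: 2 H each → 14
  3 × C: 1 H each → 3
  2 × O: no H
  1 × C: 3 H
  1 × C: no H
  Total hydrogens = 20.
Molecular formula: C12H20O2

C12H20O2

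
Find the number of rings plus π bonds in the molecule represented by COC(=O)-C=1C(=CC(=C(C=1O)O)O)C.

5

Molecular formula from the SMILES: C9H10O5.
DoU = (2C + 2 + N − H − X)/2 = (2·9 + 2 + 0 − 10 − 0)/2 = 10/2 = 5.
(Structurally: 1 ring(s) + 4 π bond(s) = 5.)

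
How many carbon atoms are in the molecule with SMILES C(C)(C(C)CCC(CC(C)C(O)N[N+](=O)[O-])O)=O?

11

The symbol for carbon appears 11 times in the SMILES.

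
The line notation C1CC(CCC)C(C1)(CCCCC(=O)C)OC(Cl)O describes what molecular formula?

Heavy atoms from the SMILES: 15 C, 1 Cl, 3 O.
Implicit hydrogens by atom environment:
  9 × C: 2 H each → 18
  2 × C: 3 H each → 6
  2 × C: 1 H each → 2
  2 × C: no H
  2 × O: no H
  1 × Cl: no H
  1 × O: 1 H
  Total hydrogens = 27.
Molecular formula: C15H27ClO3

C15H27ClO3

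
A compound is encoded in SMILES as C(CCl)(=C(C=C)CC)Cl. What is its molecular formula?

C7H10Cl2

Heavy atoms from the SMILES: 7 C, 2 Cl.
Implicit hydrogens by atom environment:
  3 × C: 2 H each → 6
  2 × C: no H
  2 × Cl: no H
  1 × C: 3 H
  1 × C: 1 H
  Total hydrogens = 10.
Molecular formula: C7H10Cl2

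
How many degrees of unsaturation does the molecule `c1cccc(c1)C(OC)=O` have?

5

Molecular formula from the SMILES: C8H8O2.
DoU = (2C + 2 + N − H − X)/2 = (2·8 + 2 + 0 − 8 − 0)/2 = 10/2 = 5.
(Structurally: 1 ring(s) + 4 π bond(s) = 5.)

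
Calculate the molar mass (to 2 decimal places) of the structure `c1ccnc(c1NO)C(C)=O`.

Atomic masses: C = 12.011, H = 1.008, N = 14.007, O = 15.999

152.15

Molecular formula: C7H8N2O2.
M = 7×12.011 + 8×1.008 + 2×14.007 + 2×15.999 = 152.15 g/mol.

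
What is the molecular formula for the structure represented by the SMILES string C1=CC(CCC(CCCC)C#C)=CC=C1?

Heavy atoms from the SMILES: 15 C.
Implicit hydrogens by atom environment:
  5 × C: 2 H each → 10
  5 × C (aromatic): 1 H each → 5
  2 × C: 1 H each → 2
  1 × C: 3 H
  1 × C: no H
  1 × C (aromatic): no H
  Total hydrogens = 20.
Molecular formula: C15H20

C15H20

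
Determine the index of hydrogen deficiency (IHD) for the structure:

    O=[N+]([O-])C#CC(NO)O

Molecular formula from the SMILES: C3H4N2O4.
DoU = (2C + 2 + N − H − X)/2 = (2·3 + 2 + 2 − 4 − 0)/2 = 6/2 = 3.
(Structurally: 0 ring(s) + 3 π bond(s) = 3.)

3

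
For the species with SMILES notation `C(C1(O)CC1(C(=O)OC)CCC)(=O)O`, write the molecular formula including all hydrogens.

C9H14O5

Heavy atoms from the SMILES: 9 C, 5 O.
Implicit hydrogens by atom environment:
  4 × C: no H
  3 × C: 2 H each → 6
  3 × O: no H
  2 × C: 3 H each → 6
  2 × O: 1 H each → 2
  Total hydrogens = 14.
Molecular formula: C9H14O5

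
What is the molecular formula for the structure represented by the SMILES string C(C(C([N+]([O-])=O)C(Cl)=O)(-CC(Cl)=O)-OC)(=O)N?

C7H8Cl2N2O6

Heavy atoms from the SMILES: 7 C, 2 Cl, 2 N, 6 O.
Implicit hydrogens by atom environment:
  5 × O: no H
  4 × C: no H
  2 × Cl: no H
  1 × C: 3 H
  1 × C: 2 H
  1 × C: 1 H
  1 × N: 2 H
  1 × N (charge +1): no H
  1 × O (charge -1): no H
  Total hydrogens = 8.
Molecular formula: C7H8Cl2N2O6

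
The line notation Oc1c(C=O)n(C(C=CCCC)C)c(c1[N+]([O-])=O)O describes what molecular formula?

Heavy atoms from the SMILES: 12 C, 2 N, 5 O.
Implicit hydrogens by atom environment:
  4 × C: 1 H each → 4
  4 × C (aromatic): no H
  2 × C: 3 H each → 6
  2 × C: 2 H each → 4
  2 × O: 1 H each → 2
  2 × O: no H
  1 × N (aromatic): no H
  1 × N (charge +1): no H
  1 × O (charge -1): no H
  Total hydrogens = 16.
Molecular formula: C12H16N2O5

C12H16N2O5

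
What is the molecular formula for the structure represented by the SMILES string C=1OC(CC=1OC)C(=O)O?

Heavy atoms from the SMILES: 6 C, 4 O.
Implicit hydrogens by atom environment:
  3 × O: no H
  2 × C: 1 H each → 2
  2 × C: no H
  1 × C: 3 H
  1 × C: 2 H
  1 × O: 1 H
  Total hydrogens = 8.
Molecular formula: C6H8O4

C6H8O4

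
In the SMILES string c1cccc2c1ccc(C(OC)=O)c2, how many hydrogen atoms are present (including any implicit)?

Hydrogens are implicit in SMILES; fill each atom to its normal valence:
  7 × C (aromatic): 1 H each → 7
  3 × C (aromatic): no H
  2 × O: no H
  1 × C: 3 H
  1 × C: no H
  Total hydrogens = 10.

10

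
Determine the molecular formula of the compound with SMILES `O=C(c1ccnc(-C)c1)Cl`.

Heavy atoms from the SMILES: 7 C, 1 Cl, 1 N, 1 O.
Implicit hydrogens by atom environment:
  3 × C (aromatic): 1 H each → 3
  2 × C (aromatic): no H
  1 × C: 3 H
  1 × C: no H
  1 × Cl: no H
  1 × N (aromatic): no H
  1 × O: no H
  Total hydrogens = 6.
Molecular formula: C7H6ClNO

C7H6ClNO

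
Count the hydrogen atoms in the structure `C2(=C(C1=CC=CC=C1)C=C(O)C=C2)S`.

Hydrogens are implicit in SMILES; fill each atom to its normal valence:
  8 × C (aromatic): 1 H each → 8
  4 × C (aromatic): no H
  1 × O: 1 H
  1 × S: 1 H
  Total hydrogens = 10.

10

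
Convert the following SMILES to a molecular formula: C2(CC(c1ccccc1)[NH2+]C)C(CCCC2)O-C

Heavy atoms from the SMILES: 16 C, 1 N, 1 O.
Implicit hydrogens by atom environment:
  5 × C: 2 H each → 10
  5 × C (aromatic): 1 H each → 5
  3 × C: 1 H each → 3
  2 × C: 3 H each → 6
  1 × C (aromatic): no H
  1 × N (charge +1): 2 H
  1 × O: no H
  Total hydrogens = 26.
Net charge +1.
Molecular formula: C16H26NO+

C16H26NO+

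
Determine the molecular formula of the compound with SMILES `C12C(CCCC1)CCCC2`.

Heavy atoms from the SMILES: 10 C.
Implicit hydrogens by atom environment:
  8 × C: 2 H each → 16
  2 × C: 1 H each → 2
  Total hydrogens = 18.
Molecular formula: C10H18

C10H18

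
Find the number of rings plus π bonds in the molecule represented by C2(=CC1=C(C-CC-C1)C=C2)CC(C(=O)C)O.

6

Molecular formula from the SMILES: C14H18O2.
DoU = (2C + 2 + N − H − X)/2 = (2·14 + 2 + 0 − 18 − 0)/2 = 12/2 = 6.
(Structurally: 2 ring(s) + 4 π bond(s) = 6.)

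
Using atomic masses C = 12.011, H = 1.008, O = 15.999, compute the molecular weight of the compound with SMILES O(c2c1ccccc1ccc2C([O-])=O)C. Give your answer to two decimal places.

Molecular formula: C12H9O3-.
M = 12×12.011 + 9×1.008 + 3×15.999 = 201.20 g/mol.

201.20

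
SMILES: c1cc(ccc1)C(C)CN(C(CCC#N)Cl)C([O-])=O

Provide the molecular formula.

C14H16ClN2O2-

Heavy atoms from the SMILES: 14 C, 1 Cl, 2 N, 2 O.
Implicit hydrogens by atom environment:
  5 × C (aromatic): 1 H each → 5
  3 × C: 2 H each → 6
  2 × C: 1 H each → 2
  2 × C: no H
  2 × N: no H
  1 × C: 3 H
  1 × C (aromatic): no H
  1 × Cl: no H
  1 × O: no H
  1 × O (charge -1): no H
  Total hydrogens = 16.
Net charge -1.
Molecular formula: C14H16ClN2O2-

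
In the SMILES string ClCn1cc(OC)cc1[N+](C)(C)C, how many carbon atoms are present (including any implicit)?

9

The symbol for carbon appears 9 times in the SMILES. Lowercase c denotes aromatic carbon and counts toward C.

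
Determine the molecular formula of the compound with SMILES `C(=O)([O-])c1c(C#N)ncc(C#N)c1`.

Heavy atoms from the SMILES: 8 C, 3 N, 2 O.
Implicit hydrogens by atom environment:
  3 × C (aromatic): no H
  3 × C: no H
  2 × C (aromatic): 1 H each → 2
  2 × N: no H
  1 × N (aromatic): no H
  1 × O: no H
  1 × O (charge -1): no H
  Total hydrogens = 2.
Net charge -1.
Molecular formula: C8H2N3O2-

C8H2N3O2-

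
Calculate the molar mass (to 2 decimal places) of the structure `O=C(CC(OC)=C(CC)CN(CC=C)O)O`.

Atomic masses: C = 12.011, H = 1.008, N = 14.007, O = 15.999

229.28

Molecular formula: C11H19NO4.
M = 11×12.011 + 19×1.008 + 1×14.007 + 4×15.999 = 229.28 g/mol.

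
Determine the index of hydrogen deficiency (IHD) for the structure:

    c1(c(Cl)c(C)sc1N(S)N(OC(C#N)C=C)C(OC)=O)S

Molecular formula from the SMILES: C11H12ClN3O3S3.
DoU = (2C + 2 + N − H − X)/2 = (2·11 + 2 + 3 − 12 − 1)/2 = 14/2 = 7.
(Structurally: 1 ring(s) + 6 π bond(s) = 7.)

7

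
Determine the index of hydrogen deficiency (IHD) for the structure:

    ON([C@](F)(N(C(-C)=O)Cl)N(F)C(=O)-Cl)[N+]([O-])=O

3

Molecular formula from the SMILES: C4H4Cl2F2N4O5.
DoU = (2C + 2 + N − H − X)/2 = (2·4 + 2 + 4 − 4 − 4)/2 = 6/2 = 3.
(Structurally: 0 ring(s) + 3 π bond(s) = 3.)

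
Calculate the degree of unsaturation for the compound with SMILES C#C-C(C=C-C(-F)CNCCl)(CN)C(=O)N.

4

Molecular formula from the SMILES: C10H15ClFN3O.
DoU = (2C + 2 + N − H − X)/2 = (2·10 + 2 + 3 − 15 − 2)/2 = 8/2 = 4.
(Structurally: 0 ring(s) + 4 π bond(s) = 4.)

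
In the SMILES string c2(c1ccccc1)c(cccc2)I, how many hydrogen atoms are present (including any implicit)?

9

Hydrogens are implicit in SMILES; fill each atom to its normal valence:
  9 × C (aromatic): 1 H each → 9
  3 × C (aromatic): no H
  1 × I: no H
  Total hydrogens = 9.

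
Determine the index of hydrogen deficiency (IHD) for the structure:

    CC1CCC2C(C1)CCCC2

2

Molecular formula from the SMILES: C11H20.
DoU = (2C + 2 + N − H − X)/2 = (2·11 + 2 + 0 − 20 − 0)/2 = 4/2 = 2.
(Structurally: 2 ring(s) + 0 π bond(s) = 2.)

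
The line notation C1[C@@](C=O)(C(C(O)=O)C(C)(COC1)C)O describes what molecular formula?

Heavy atoms from the SMILES: 10 C, 5 O.
Implicit hydrogens by atom environment:
  3 × C: 2 H each → 6
  3 × C: no H
  3 × O: no H
  2 × C: 3 H each → 6
  2 × C: 1 H each → 2
  2 × O: 1 H each → 2
  Total hydrogens = 16.
Molecular formula: C10H16O5

C10H16O5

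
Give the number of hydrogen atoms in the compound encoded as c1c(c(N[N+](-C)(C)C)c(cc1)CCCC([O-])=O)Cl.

Hydrogens are implicit in SMILES; fill each atom to its normal valence:
  3 × C: 3 H each → 9
  3 × C: 2 H each → 6
  3 × C (aromatic): 1 H each → 3
  3 × C (aromatic): no H
  1 × C: no H
  1 × Cl: no H
  1 × N: 1 H
  1 × N (charge +1): no H
  1 × O: no H
  1 × O (charge -1): no H
  Total hydrogens = 19.

19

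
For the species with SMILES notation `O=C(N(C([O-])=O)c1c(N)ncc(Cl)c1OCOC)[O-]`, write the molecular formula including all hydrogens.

Heavy atoms from the SMILES: 9 C, 1 Cl, 3 N, 6 O.
Implicit hydrogens by atom environment:
  4 × C (aromatic): no H
  4 × O: no H
  2 × C: no H
  2 × O (charge -1): no H
  1 × C: 3 H
  1 × C: 2 H
  1 × C (aromatic): 1 H
  1 × Cl: no H
  1 × N: 2 H
  1 × N (aromatic): no H
  1 × N: no H
  Total hydrogens = 8.
Net charge -2.
Molecular formula: [C9H8ClN3O6]2-

[C9H8ClN3O6]2-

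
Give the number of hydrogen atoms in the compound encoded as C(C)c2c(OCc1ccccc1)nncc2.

14

Hydrogens are implicit in SMILES; fill each atom to its normal valence:
  7 × C (aromatic): 1 H each → 7
  3 × C (aromatic): no H
  2 × C: 2 H each → 4
  2 × N (aromatic): no H
  1 × C: 3 H
  1 × O: no H
  Total hydrogens = 14.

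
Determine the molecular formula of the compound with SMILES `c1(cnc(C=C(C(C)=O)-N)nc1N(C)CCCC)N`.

Heavy atoms from the SMILES: 13 C, 5 N, 1 O.
Implicit hydrogens by atom environment:
  3 × C: 3 H each → 9
  3 × C: 2 H each → 6
  3 × C (aromatic): no H
  2 × C: no H
  2 × N: 2 H each → 4
  2 × N (aromatic): no H
  1 × C (aromatic): 1 H
  1 × C: 1 H
  1 × N: no H
  1 × O: no H
  Total hydrogens = 21.
Molecular formula: C13H21N5O

C13H21N5O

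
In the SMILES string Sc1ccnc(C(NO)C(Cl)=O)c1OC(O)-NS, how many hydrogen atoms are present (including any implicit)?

Hydrogens are implicit in SMILES; fill each atom to its normal valence:
  3 × C (aromatic): no H
  2 × C (aromatic): 1 H each → 2
  2 × C: 1 H each → 2
  2 × N: 1 H each → 2
  2 × O: 1 H each → 2
  2 × O: no H
  2 × S: 1 H each → 2
  1 × C: no H
  1 × Cl: no H
  1 × N (aromatic): no H
  Total hydrogens = 10.

10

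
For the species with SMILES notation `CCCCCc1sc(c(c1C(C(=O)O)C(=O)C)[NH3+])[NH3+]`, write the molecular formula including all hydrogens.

Heavy atoms from the SMILES: 13 C, 2 N, 3 O, 1 S.
Implicit hydrogens by atom environment:
  4 × C: 2 H each → 8
  4 × C (aromatic): no H
  2 × C: 3 H each → 6
  2 × C: no H
  2 × N (charge +1): 3 H each → 6
  2 × O: no H
  1 × C: 1 H
  1 × O: 1 H
  1 × S (aromatic): no H
  Total hydrogens = 22.
Net charge +2.
Molecular formula: [C13H22N2O3S]2+

[C13H22N2O3S]2+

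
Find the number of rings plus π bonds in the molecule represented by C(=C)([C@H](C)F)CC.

1

Molecular formula from the SMILES: C6H11F.
DoU = (2C + 2 + N − H − X)/2 = (2·6 + 2 + 0 − 11 − 1)/2 = 2/2 = 1.
(Structurally: 0 ring(s) + 1 π bond(s) = 1.)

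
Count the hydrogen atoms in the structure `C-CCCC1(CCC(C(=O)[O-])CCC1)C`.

Hydrogens are implicit in SMILES; fill each atom to its normal valence:
  8 × C: 2 H each → 16
  2 × C: 3 H each → 6
  2 × C: no H
  1 × C: 1 H
  1 × O: no H
  1 × O (charge -1): no H
  Total hydrogens = 23.

23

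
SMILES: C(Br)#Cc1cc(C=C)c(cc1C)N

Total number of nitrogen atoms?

1

The symbol for nitrogen appears 1 time in the SMILES.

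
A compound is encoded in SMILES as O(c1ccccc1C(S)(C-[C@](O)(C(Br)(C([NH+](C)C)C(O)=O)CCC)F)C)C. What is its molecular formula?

Heavy atoms from the SMILES: 1 Br, 19 C, 1 F, 1 N, 4 O, 1 S.
Implicit hydrogens by atom environment:
  5 × C: 3 H each → 15
  4 × C (aromatic): 1 H each → 4
  4 × C: no H
  3 × C: 2 H each → 6
  2 × C (aromatic): no H
  2 × O: 1 H each → 2
  2 × O: no H
  1 × Br: no H
  1 × C: 1 H
  1 × F: no H
  1 × N (charge +1): 1 H
  1 × S: 1 H
  Total hydrogens = 30.
Net charge +1.
Molecular formula: C19H30BrFNO4S+

C19H30BrFNO4S+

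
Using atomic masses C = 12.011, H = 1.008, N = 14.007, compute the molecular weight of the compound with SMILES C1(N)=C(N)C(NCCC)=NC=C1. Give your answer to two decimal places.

Molecular formula: C8H14N4.
M = 8×12.011 + 14×1.008 + 4×14.007 = 166.23 g/mol.

166.23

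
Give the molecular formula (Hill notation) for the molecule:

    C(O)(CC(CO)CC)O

Heavy atoms from the SMILES: 6 C, 3 O.
Implicit hydrogens by atom environment:
  3 × C: 2 H each → 6
  3 × O: 1 H each → 3
  2 × C: 1 H each → 2
  1 × C: 3 H
  Total hydrogens = 14.
Molecular formula: C6H14O3

C6H14O3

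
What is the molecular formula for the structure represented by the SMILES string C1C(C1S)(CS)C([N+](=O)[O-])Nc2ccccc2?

Heavy atoms from the SMILES: 11 C, 2 N, 2 O, 2 S.
Implicit hydrogens by atom environment:
  5 × C (aromatic): 1 H each → 5
  2 × C: 2 H each → 4
  2 × C: 1 H each → 2
  2 × S: 1 H each → 2
  1 × C: no H
  1 × C (aromatic): no H
  1 × N: 1 H
  1 × N (charge +1): no H
  1 × O: no H
  1 × O (charge -1): no H
  Total hydrogens = 14.
Molecular formula: C11H14N2O2S2

C11H14N2O2S2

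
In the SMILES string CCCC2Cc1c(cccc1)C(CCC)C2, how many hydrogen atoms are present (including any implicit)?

Hydrogens are implicit in SMILES; fill each atom to its normal valence:
  6 × C: 2 H each → 12
  4 × C (aromatic): 1 H each → 4
  2 × C: 3 H each → 6
  2 × C: 1 H each → 2
  2 × C (aromatic): no H
  Total hydrogens = 24.

24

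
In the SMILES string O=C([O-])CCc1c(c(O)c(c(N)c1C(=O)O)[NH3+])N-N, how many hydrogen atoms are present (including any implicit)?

Hydrogens are implicit in SMILES; fill each atom to its normal valence:
  6 × C (aromatic): no H
  2 × C: 2 H each → 4
  2 × C: no H
  2 × N: 2 H each → 4
  2 × O: 1 H each → 2
  2 × O: no H
  1 × N (charge +1): 3 H
  1 × N: 1 H
  1 × O (charge -1): no H
  Total hydrogens = 14.

14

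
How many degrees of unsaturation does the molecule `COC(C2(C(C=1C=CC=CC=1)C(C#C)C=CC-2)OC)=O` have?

9

Molecular formula from the SMILES: C17H18O3.
DoU = (2C + 2 + N − H − X)/2 = (2·17 + 2 + 0 − 18 − 0)/2 = 18/2 = 9.
(Structurally: 2 ring(s) + 7 π bond(s) = 9.)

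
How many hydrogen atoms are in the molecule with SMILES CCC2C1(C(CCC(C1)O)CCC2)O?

22

Hydrogens are implicit in SMILES; fill each atom to its normal valence:
  7 × C: 2 H each → 14
  3 × C: 1 H each → 3
  2 × O: 1 H each → 2
  1 × C: 3 H
  1 × C: no H
  Total hydrogens = 22.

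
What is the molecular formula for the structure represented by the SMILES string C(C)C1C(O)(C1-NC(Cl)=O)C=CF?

C8H11ClFNO2

Heavy atoms from the SMILES: 8 C, 1 Cl, 1 F, 1 N, 2 O.
Implicit hydrogens by atom environment:
  4 × C: 1 H each → 4
  2 × C: no H
  1 × C: 3 H
  1 × C: 2 H
  1 × Cl: no H
  1 × F: no H
  1 × N: 1 H
  1 × O: 1 H
  1 × O: no H
  Total hydrogens = 11.
Molecular formula: C8H11ClFNO2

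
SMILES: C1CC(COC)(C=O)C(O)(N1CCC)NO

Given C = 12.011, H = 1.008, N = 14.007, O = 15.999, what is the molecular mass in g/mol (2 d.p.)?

232.28

Molecular formula: C10H20N2O4.
M = 10×12.011 + 20×1.008 + 2×14.007 + 4×15.999 = 232.28 g/mol.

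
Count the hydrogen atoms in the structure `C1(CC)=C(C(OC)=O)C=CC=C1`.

Hydrogens are implicit in SMILES; fill each atom to its normal valence:
  4 × C (aromatic): 1 H each → 4
  2 × C: 3 H each → 6
  2 × C (aromatic): no H
  2 × O: no H
  1 × C: 2 H
  1 × C: no H
  Total hydrogens = 12.

12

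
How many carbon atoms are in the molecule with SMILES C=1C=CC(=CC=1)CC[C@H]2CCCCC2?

14

The symbol for carbon appears 14 times in the SMILES.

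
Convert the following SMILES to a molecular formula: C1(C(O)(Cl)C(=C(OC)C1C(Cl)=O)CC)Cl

Heavy atoms from the SMILES: 9 C, 3 Cl, 3 O.
Implicit hydrogens by atom environment:
  4 × C: no H
  3 × Cl: no H
  2 × C: 3 H each → 6
  2 × C: 1 H each → 2
  2 × O: no H
  1 × C: 2 H
  1 × O: 1 H
  Total hydrogens = 11.
Molecular formula: C9H11Cl3O3

C9H11Cl3O3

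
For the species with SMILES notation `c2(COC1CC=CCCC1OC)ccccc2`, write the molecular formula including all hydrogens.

Heavy atoms from the SMILES: 15 C, 2 O.
Implicit hydrogens by atom environment:
  5 × C (aromatic): 1 H each → 5
  4 × C: 2 H each → 8
  4 × C: 1 H each → 4
  2 × O: no H
  1 × C: 3 H
  1 × C (aromatic): no H
  Total hydrogens = 20.
Molecular formula: C15H20O2

C15H20O2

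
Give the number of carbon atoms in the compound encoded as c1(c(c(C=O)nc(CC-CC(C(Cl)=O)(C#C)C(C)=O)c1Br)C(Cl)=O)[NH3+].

The symbol for carbon appears 16 times in the SMILES. Lowercase c denotes aromatic carbon and counts toward C.

16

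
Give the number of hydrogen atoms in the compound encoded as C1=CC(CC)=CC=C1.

10

Hydrogens are implicit in SMILES; fill each atom to its normal valence:
  5 × C (aromatic): 1 H each → 5
  1 × C: 3 H
  1 × C: 2 H
  1 × C (aromatic): no H
  Total hydrogens = 10.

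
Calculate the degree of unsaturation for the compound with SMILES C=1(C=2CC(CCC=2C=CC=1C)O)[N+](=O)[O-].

6

Molecular formula from the SMILES: C11H13NO3.
DoU = (2C + 2 + N − H − X)/2 = (2·11 + 2 + 1 − 13 − 0)/2 = 12/2 = 6.
(Structurally: 2 ring(s) + 4 π bond(s) = 6.)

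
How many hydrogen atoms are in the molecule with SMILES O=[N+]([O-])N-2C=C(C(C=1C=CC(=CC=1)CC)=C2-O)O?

Hydrogens are implicit in SMILES; fill each atom to its normal valence:
  5 × C (aromatic): 1 H each → 5
  5 × C (aromatic): no H
  2 × O: 1 H each → 2
  1 × C: 3 H
  1 × C: 2 H
  1 × N (aromatic): no H
  1 × N (charge +1): no H
  1 × O: no H
  1 × O (charge -1): no H
  Total hydrogens = 12.

12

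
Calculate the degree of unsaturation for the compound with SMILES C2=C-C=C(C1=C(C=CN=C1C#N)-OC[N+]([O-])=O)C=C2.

Molecular formula from the SMILES: C13H9N3O3.
DoU = (2C + 2 + N − H − X)/2 = (2·13 + 2 + 3 − 9 − 0)/2 = 22/2 = 11.
(Structurally: 2 ring(s) + 9 π bond(s) = 11.)

11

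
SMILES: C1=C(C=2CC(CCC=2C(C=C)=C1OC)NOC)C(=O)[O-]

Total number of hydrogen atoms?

Hydrogens are implicit in SMILES; fill each atom to its normal valence:
  5 × C (aromatic): no H
  4 × C: 2 H each → 8
  3 × O: no H
  2 × C: 3 H each → 6
  2 × C: 1 H each → 2
  1 × C (aromatic): 1 H
  1 × C: no H
  1 × N: 1 H
  1 × O (charge -1): no H
  Total hydrogens = 18.

18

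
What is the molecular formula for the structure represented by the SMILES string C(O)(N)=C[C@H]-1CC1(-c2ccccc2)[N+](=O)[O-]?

C11H12N2O3

Heavy atoms from the SMILES: 11 C, 2 N, 3 O.
Implicit hydrogens by atom environment:
  5 × C (aromatic): 1 H each → 5
  2 × C: 1 H each → 2
  2 × C: no H
  1 × C: 2 H
  1 × C (aromatic): no H
  1 × N: 2 H
  1 × N (charge +1): no H
  1 × O: 1 H
  1 × O: no H
  1 × O (charge -1): no H
  Total hydrogens = 12.
Molecular formula: C11H12N2O3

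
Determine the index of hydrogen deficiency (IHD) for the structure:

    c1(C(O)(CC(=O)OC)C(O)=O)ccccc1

Molecular formula from the SMILES: C11H12O5.
DoU = (2C + 2 + N − H − X)/2 = (2·11 + 2 + 0 − 12 − 0)/2 = 12/2 = 6.
(Structurally: 1 ring(s) + 5 π bond(s) = 6.)

6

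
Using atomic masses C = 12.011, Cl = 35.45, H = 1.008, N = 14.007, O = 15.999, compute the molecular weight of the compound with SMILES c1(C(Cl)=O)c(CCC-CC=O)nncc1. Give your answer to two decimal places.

226.66

Molecular formula: C10H11ClN2O2.
M = 10×12.011 + 1×35.45 + 11×1.008 + 2×14.007 + 2×15.999 = 226.66 g/mol.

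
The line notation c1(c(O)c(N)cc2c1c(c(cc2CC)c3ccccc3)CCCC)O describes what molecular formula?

Heavy atoms from the SMILES: 22 C, 1 N, 2 O.
Implicit hydrogens by atom environment:
  9 × C (aromatic): no H
  7 × C (aromatic): 1 H each → 7
  4 × C: 2 H each → 8
  2 × C: 3 H each → 6
  2 × O: 1 H each → 2
  1 × N: 2 H
  Total hydrogens = 25.
Molecular formula: C22H25NO2

C22H25NO2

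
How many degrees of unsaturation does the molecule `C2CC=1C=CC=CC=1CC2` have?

5

Molecular formula from the SMILES: C10H12.
DoU = (2C + 2 + N − H − X)/2 = (2·10 + 2 + 0 − 12 − 0)/2 = 10/2 = 5.
(Structurally: 2 ring(s) + 3 π bond(s) = 5.)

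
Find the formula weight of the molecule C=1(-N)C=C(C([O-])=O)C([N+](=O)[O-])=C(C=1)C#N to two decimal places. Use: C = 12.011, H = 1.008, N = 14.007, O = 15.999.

206.14

Molecular formula: C8H4N3O4-.
M = 8×12.011 + 4×1.008 + 3×14.007 + 4×15.999 = 206.14 g/mol.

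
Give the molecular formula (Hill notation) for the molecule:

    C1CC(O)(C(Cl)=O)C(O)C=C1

C7H9ClO3

Heavy atoms from the SMILES: 7 C, 1 Cl, 3 O.
Implicit hydrogens by atom environment:
  3 × C: 1 H each → 3
  2 × C: 2 H each → 4
  2 × C: no H
  2 × O: 1 H each → 2
  1 × Cl: no H
  1 × O: no H
  Total hydrogens = 9.
Molecular formula: C7H9ClO3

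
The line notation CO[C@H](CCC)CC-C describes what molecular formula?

C8H18O

Heavy atoms from the SMILES: 8 C, 1 O.
Implicit hydrogens by atom environment:
  4 × C: 2 H each → 8
  3 × C: 3 H each → 9
  1 × C: 1 H
  1 × O: no H
  Total hydrogens = 18.
Molecular formula: C8H18O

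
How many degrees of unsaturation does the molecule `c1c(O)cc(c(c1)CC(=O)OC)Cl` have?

Molecular formula from the SMILES: C9H9ClO3.
DoU = (2C + 2 + N − H − X)/2 = (2·9 + 2 + 0 − 9 − 1)/2 = 10/2 = 5.
(Structurally: 1 ring(s) + 4 π bond(s) = 5.)

5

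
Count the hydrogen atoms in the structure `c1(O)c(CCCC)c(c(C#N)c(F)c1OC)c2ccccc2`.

18

Hydrogens are implicit in SMILES; fill each atom to its normal valence:
  7 × C (aromatic): no H
  5 × C (aromatic): 1 H each → 5
  3 × C: 2 H each → 6
  2 × C: 3 H each → 6
  1 × C: no H
  1 × F: no H
  1 × N: no H
  1 × O: 1 H
  1 × O: no H
  Total hydrogens = 18.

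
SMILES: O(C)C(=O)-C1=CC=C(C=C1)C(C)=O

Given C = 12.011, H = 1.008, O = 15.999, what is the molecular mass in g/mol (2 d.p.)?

178.19

Molecular formula: C10H10O3.
M = 10×12.011 + 10×1.008 + 3×15.999 = 178.19 g/mol.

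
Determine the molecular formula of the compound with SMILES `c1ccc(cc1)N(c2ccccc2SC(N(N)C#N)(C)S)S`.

C15H16N4S3

Heavy atoms from the SMILES: 15 C, 4 N, 3 S.
Implicit hydrogens by atom environment:
  9 × C (aromatic): 1 H each → 9
  3 × C (aromatic): no H
  3 × N: no H
  2 × C: no H
  2 × S: 1 H each → 2
  1 × C: 3 H
  1 × N: 2 H
  1 × S: no H
  Total hydrogens = 16.
Molecular formula: C15H16N4S3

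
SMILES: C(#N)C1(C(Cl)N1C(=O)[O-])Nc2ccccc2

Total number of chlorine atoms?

1

The symbol for chlorine appears 1 time in the SMILES.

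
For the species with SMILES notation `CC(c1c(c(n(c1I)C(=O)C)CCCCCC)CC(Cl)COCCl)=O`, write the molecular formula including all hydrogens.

Heavy atoms from the SMILES: 18 C, 2 Cl, 1 I, 1 N, 3 O.
Implicit hydrogens by atom environment:
  8 × C: 2 H each → 16
  4 × C (aromatic): no H
  3 × C: 3 H each → 9
  3 × O: no H
  2 × C: no H
  2 × Cl: no H
  1 × C: 1 H
  1 × I: no H
  1 × N (aromatic): no H
  Total hydrogens = 26.
Molecular formula: C18H26Cl2INO3

C18H26Cl2INO3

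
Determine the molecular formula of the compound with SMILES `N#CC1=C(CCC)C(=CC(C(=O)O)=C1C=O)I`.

C12H10INO3

Heavy atoms from the SMILES: 12 C, 1 I, 1 N, 3 O.
Implicit hydrogens by atom environment:
  5 × C (aromatic): no H
  2 × C: 2 H each → 4
  2 × C: no H
  2 × O: no H
  1 × C: 3 H
  1 × C (aromatic): 1 H
  1 × C: 1 H
  1 × I: no H
  1 × N: no H
  1 × O: 1 H
  Total hydrogens = 10.
Molecular formula: C12H10INO3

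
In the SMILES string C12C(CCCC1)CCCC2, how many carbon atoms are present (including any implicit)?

10

The symbol for carbon appears 10 times in the SMILES.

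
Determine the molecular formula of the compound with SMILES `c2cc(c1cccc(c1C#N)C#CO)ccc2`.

C15H9NO

Heavy atoms from the SMILES: 15 C, 1 N, 1 O.
Implicit hydrogens by atom environment:
  8 × C (aromatic): 1 H each → 8
  4 × C (aromatic): no H
  3 × C: no H
  1 × N: no H
  1 × O: 1 H
  Total hydrogens = 9.
Molecular formula: C15H9NO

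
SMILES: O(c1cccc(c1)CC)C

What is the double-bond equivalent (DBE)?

Molecular formula from the SMILES: C9H12O.
DoU = (2C + 2 + N − H − X)/2 = (2·9 + 2 + 0 − 12 − 0)/2 = 8/2 = 4.
(Structurally: 1 ring(s) + 3 π bond(s) = 4.)

4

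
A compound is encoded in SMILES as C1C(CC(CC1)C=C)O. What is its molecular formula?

Heavy atoms from the SMILES: 8 C, 1 O.
Implicit hydrogens by atom environment:
  5 × C: 2 H each → 10
  3 × C: 1 H each → 3
  1 × O: 1 H
  Total hydrogens = 14.
Molecular formula: C8H14O

C8H14O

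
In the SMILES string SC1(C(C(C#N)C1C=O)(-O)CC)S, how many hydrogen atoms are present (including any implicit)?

11

Hydrogens are implicit in SMILES; fill each atom to its normal valence:
  3 × C: 1 H each → 3
  3 × C: no H
  2 × S: 1 H each → 2
  1 × C: 3 H
  1 × C: 2 H
  1 × N: no H
  1 × O: 1 H
  1 × O: no H
  Total hydrogens = 11.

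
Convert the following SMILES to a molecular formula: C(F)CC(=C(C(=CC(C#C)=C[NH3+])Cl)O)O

Heavy atoms from the SMILES: 10 C, 1 Cl, 1 F, 1 N, 2 O.
Implicit hydrogens by atom environment:
  5 × C: no H
  3 × C: 1 H each → 3
  2 × C: 2 H each → 4
  2 × O: 1 H each → 2
  1 × Cl: no H
  1 × F: no H
  1 × N (charge +1): 3 H
  Total hydrogens = 12.
Net charge +1.
Molecular formula: C10H12ClFNO2+

C10H12ClFNO2+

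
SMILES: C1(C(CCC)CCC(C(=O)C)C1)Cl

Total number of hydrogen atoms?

19

Hydrogens are implicit in SMILES; fill each atom to its normal valence:
  5 × C: 2 H each → 10
  3 × C: 1 H each → 3
  2 × C: 3 H each → 6
  1 × C: no H
  1 × Cl: no H
  1 × O: no H
  Total hydrogens = 19.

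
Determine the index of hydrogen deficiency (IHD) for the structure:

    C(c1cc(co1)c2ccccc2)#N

9

Molecular formula from the SMILES: C11H7NO.
DoU = (2C + 2 + N − H − X)/2 = (2·11 + 2 + 1 − 7 − 0)/2 = 18/2 = 9.
(Structurally: 2 ring(s) + 7 π bond(s) = 9.)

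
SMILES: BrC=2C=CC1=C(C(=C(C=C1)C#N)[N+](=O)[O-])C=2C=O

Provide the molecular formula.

C12H5BrN2O3

Heavy atoms from the SMILES: 1 Br, 12 C, 2 N, 3 O.
Implicit hydrogens by atom environment:
  6 × C (aromatic): no H
  4 × C (aromatic): 1 H each → 4
  2 × O: no H
  1 × Br: no H
  1 × C: 1 H
  1 × C: no H
  1 × N: no H
  1 × N (charge +1): no H
  1 × O (charge -1): no H
  Total hydrogens = 5.
Molecular formula: C12H5BrN2O3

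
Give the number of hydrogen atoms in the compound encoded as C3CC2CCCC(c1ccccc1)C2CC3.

22

Hydrogens are implicit in SMILES; fill each atom to its normal valence:
  7 × C: 2 H each → 14
  5 × C (aromatic): 1 H each → 5
  3 × C: 1 H each → 3
  1 × C (aromatic): no H
  Total hydrogens = 22.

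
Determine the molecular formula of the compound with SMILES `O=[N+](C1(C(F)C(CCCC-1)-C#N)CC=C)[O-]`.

C11H15FN2O2

Heavy atoms from the SMILES: 11 C, 1 F, 2 N, 2 O.
Implicit hydrogens by atom environment:
  6 × C: 2 H each → 12
  3 × C: 1 H each → 3
  2 × C: no H
  1 × F: no H
  1 × N (charge +1): no H
  1 × N: no H
  1 × O: no H
  1 × O (charge -1): no H
  Total hydrogens = 15.
Molecular formula: C11H15FN2O2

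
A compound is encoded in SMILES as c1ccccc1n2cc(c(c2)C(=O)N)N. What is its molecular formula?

C11H11N3O

Heavy atoms from the SMILES: 11 C, 3 N, 1 O.
Implicit hydrogens by atom environment:
  7 × C (aromatic): 1 H each → 7
  3 × C (aromatic): no H
  2 × N: 2 H each → 4
  1 × C: no H
  1 × N (aromatic): no H
  1 × O: no H
  Total hydrogens = 11.
Molecular formula: C11H11N3O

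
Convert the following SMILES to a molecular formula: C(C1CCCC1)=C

Heavy atoms from the SMILES: 7 C.
Implicit hydrogens by atom environment:
  5 × C: 2 H each → 10
  2 × C: 1 H each → 2
  Total hydrogens = 12.
Molecular formula: C7H12

C7H12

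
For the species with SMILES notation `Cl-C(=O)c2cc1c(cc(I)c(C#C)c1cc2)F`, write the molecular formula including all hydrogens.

C13H5ClFIO

Heavy atoms from the SMILES: 13 C, 1 Cl, 1 F, 1 I, 1 O.
Implicit hydrogens by atom environment:
  6 × C (aromatic): no H
  4 × C (aromatic): 1 H each → 4
  2 × C: no H
  1 × C: 1 H
  1 × Cl: no H
  1 × F: no H
  1 × I: no H
  1 × O: no H
  Total hydrogens = 5.
Molecular formula: C13H5ClFIO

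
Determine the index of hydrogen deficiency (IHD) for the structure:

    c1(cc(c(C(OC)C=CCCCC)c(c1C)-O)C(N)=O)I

6

Molecular formula from the SMILES: C16H22INO3.
DoU = (2C + 2 + N − H − X)/2 = (2·16 + 2 + 1 − 22 − 1)/2 = 12/2 = 6.
(Structurally: 1 ring(s) + 5 π bond(s) = 6.)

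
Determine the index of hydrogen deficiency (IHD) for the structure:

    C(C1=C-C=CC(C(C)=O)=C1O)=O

6

Molecular formula from the SMILES: C9H8O3.
DoU = (2C + 2 + N − H − X)/2 = (2·9 + 2 + 0 − 8 − 0)/2 = 12/2 = 6.
(Structurally: 1 ring(s) + 5 π bond(s) = 6.)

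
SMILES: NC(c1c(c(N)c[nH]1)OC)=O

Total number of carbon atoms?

The symbol for carbon appears 6 times in the SMILES. Lowercase c denotes aromatic carbon and counts toward C.

6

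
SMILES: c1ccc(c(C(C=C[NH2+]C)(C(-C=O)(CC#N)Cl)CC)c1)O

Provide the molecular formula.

Heavy atoms from the SMILES: 16 C, 1 Cl, 2 N, 2 O.
Implicit hydrogens by atom environment:
  4 × C (aromatic): 1 H each → 4
  3 × C: 1 H each → 3
  3 × C: no H
  2 × C: 3 H each → 6
  2 × C: 2 H each → 4
  2 × C (aromatic): no H
  1 × Cl: no H
  1 × N (charge +1): 2 H
  1 × N: no H
  1 × O: 1 H
  1 × O: no H
  Total hydrogens = 20.
Net charge +1.
Molecular formula: C16H20ClN2O2+

C16H20ClN2O2+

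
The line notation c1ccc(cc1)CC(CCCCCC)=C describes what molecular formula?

Heavy atoms from the SMILES: 15 C.
Implicit hydrogens by atom environment:
  7 × C: 2 H each → 14
  5 × C (aromatic): 1 H each → 5
  1 × C: 3 H
  1 × C: no H
  1 × C (aromatic): no H
  Total hydrogens = 22.
Molecular formula: C15H22

C15H22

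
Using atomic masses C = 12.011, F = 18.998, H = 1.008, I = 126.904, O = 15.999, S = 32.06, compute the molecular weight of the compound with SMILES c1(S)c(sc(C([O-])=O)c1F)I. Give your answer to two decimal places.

Molecular formula: C5HFIO2S2-.
M = 5×12.011 + 1×18.998 + 1×1.008 + 1×126.904 + 2×15.999 + 2×32.06 = 303.08 g/mol.

303.08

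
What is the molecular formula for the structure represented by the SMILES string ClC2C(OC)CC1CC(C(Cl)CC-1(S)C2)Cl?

C11H17Cl3OS

Heavy atoms from the SMILES: 11 C, 3 Cl, 1 O, 1 S.
Implicit hydrogens by atom environment:
  5 × C: 1 H each → 5
  4 × C: 2 H each → 8
  3 × Cl: no H
  1 × C: 3 H
  1 × C: no H
  1 × O: no H
  1 × S: 1 H
  Total hydrogens = 17.
Molecular formula: C11H17Cl3OS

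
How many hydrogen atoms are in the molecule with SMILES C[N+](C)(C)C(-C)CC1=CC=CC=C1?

20

Hydrogens are implicit in SMILES; fill each atom to its normal valence:
  5 × C (aromatic): 1 H each → 5
  4 × C: 3 H each → 12
  1 × C: 2 H
  1 × C: 1 H
  1 × C (aromatic): no H
  1 × N (charge +1): no H
  Total hydrogens = 20.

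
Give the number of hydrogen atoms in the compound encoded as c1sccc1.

Hydrogens are implicit in SMILES; fill each atom to its normal valence:
  4 × C (aromatic): 1 H each → 4
  1 × S (aromatic): no H
  Total hydrogens = 4.

4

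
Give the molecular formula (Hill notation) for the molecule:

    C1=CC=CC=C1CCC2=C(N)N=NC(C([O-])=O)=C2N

Heavy atoms from the SMILES: 13 C, 4 N, 2 O.
Implicit hydrogens by atom environment:
  5 × C (aromatic): 1 H each → 5
  5 × C (aromatic): no H
  2 × C: 2 H each → 4
  2 × N: 2 H each → 4
  2 × N (aromatic): no H
  1 × C: no H
  1 × O: no H
  1 × O (charge -1): no H
  Total hydrogens = 13.
Net charge -1.
Molecular formula: C13H13N4O2-

C13H13N4O2-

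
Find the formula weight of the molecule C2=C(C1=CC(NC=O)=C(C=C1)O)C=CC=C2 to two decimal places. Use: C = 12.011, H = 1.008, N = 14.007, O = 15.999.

Molecular formula: C13H11NO2.
M = 13×12.011 + 11×1.008 + 1×14.007 + 2×15.999 = 213.24 g/mol.

213.24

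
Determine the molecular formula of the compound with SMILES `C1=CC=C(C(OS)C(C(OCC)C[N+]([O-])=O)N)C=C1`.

Heavy atoms from the SMILES: 12 C, 2 N, 4 O, 1 S.
Implicit hydrogens by atom environment:
  5 × C (aromatic): 1 H each → 5
  3 × C: 1 H each → 3
  3 × O: no H
  2 × C: 2 H each → 4
  1 × C: 3 H
  1 × C (aromatic): no H
  1 × N: 2 H
  1 × N (charge +1): no H
  1 × O (charge -1): no H
  1 × S: 1 H
  Total hydrogens = 18.
Molecular formula: C12H18N2O4S

C12H18N2O4S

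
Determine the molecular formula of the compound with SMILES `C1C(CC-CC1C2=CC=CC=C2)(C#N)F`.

Heavy atoms from the SMILES: 13 C, 1 F, 1 N.
Implicit hydrogens by atom environment:
  5 × C (aromatic): 1 H each → 5
  4 × C: 2 H each → 8
  2 × C: no H
  1 × C: 1 H
  1 × C (aromatic): no H
  1 × F: no H
  1 × N: no H
  Total hydrogens = 14.
Molecular formula: C13H14FN

C13H14FN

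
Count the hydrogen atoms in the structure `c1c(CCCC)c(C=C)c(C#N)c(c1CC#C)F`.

16

Hydrogens are implicit in SMILES; fill each atom to its normal valence:
  5 × C: 2 H each → 10
  5 × C (aromatic): no H
  2 × C: 1 H each → 2
  2 × C: no H
  1 × C: 3 H
  1 × C (aromatic): 1 H
  1 × F: no H
  1 × N: no H
  Total hydrogens = 16.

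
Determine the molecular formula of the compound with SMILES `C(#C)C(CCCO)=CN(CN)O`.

Heavy atoms from the SMILES: 8 C, 2 N, 2 O.
Implicit hydrogens by atom environment:
  4 × C: 2 H each → 8
  2 × C: 1 H each → 2
  2 × C: no H
  2 × O: 1 H each → 2
  1 × N: 2 H
  1 × N: no H
  Total hydrogens = 14.
Molecular formula: C8H14N2O2

C8H14N2O2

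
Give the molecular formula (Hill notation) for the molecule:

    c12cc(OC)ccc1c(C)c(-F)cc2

C12H11FO

Heavy atoms from the SMILES: 12 C, 1 F, 1 O.
Implicit hydrogens by atom environment:
  5 × C (aromatic): 1 H each → 5
  5 × C (aromatic): no H
  2 × C: 3 H each → 6
  1 × F: no H
  1 × O: no H
  Total hydrogens = 11.
Molecular formula: C12H11FO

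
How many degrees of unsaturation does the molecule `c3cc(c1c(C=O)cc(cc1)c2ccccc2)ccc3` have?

Molecular formula from the SMILES: C19H14O.
DoU = (2C + 2 + N − H − X)/2 = (2·19 + 2 + 0 − 14 − 0)/2 = 26/2 = 13.
(Structurally: 3 ring(s) + 10 π bond(s) = 13.)

13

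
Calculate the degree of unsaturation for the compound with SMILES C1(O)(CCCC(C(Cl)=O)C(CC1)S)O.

2

Molecular formula from the SMILES: C9H15ClO3S.
DoU = (2C + 2 + N − H − X)/2 = (2·9 + 2 + 0 − 15 − 1)/2 = 4/2 = 2.
(Structurally: 1 ring(s) + 1 π bond(s) = 2.)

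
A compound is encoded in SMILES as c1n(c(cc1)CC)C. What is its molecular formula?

Heavy atoms from the SMILES: 7 C, 1 N.
Implicit hydrogens by atom environment:
  3 × C (aromatic): 1 H each → 3
  2 × C: 3 H each → 6
  1 × C: 2 H
  1 × C (aromatic): no H
  1 × N (aromatic): no H
  Total hydrogens = 11.
Molecular formula: C7H11N

C7H11N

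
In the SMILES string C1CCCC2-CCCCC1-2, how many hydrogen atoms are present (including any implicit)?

18

Hydrogens are implicit in SMILES; fill each atom to its normal valence:
  8 × C: 2 H each → 16
  2 × C: 1 H each → 2
  Total hydrogens = 18.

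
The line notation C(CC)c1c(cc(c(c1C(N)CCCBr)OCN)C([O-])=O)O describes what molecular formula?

Heavy atoms from the SMILES: 1 Br, 15 C, 2 N, 4 O.
Implicit hydrogens by atom environment:
  6 × C: 2 H each → 12
  5 × C (aromatic): no H
  2 × N: 2 H each → 4
  2 × O: no H
  1 × Br: no H
  1 × C: 3 H
  1 × C (aromatic): 1 H
  1 × C: 1 H
  1 × C: no H
  1 × O: 1 H
  1 × O (charge -1): no H
  Total hydrogens = 22.
Net charge -1.
Molecular formula: C15H22BrN2O4-

C15H22BrN2O4-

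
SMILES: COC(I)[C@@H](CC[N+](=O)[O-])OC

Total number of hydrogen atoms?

12

Hydrogens are implicit in SMILES; fill each atom to its normal valence:
  3 × O: no H
  2 × C: 3 H each → 6
  2 × C: 2 H each → 4
  2 × C: 1 H each → 2
  1 × I: no H
  1 × N (charge +1): no H
  1 × O (charge -1): no H
  Total hydrogens = 12.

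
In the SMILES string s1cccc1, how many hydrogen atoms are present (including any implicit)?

4

Hydrogens are implicit in SMILES; fill each atom to its normal valence:
  4 × C (aromatic): 1 H each → 4
  1 × S (aromatic): no H
  Total hydrogens = 4.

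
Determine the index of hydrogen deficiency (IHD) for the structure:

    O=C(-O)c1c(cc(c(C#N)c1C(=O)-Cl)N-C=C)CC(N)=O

Molecular formula from the SMILES: C13H10ClN3O4.
DoU = (2C + 2 + N − H − X)/2 = (2·13 + 2 + 3 − 10 − 1)/2 = 20/2 = 10.
(Structurally: 1 ring(s) + 9 π bond(s) = 10.)

10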